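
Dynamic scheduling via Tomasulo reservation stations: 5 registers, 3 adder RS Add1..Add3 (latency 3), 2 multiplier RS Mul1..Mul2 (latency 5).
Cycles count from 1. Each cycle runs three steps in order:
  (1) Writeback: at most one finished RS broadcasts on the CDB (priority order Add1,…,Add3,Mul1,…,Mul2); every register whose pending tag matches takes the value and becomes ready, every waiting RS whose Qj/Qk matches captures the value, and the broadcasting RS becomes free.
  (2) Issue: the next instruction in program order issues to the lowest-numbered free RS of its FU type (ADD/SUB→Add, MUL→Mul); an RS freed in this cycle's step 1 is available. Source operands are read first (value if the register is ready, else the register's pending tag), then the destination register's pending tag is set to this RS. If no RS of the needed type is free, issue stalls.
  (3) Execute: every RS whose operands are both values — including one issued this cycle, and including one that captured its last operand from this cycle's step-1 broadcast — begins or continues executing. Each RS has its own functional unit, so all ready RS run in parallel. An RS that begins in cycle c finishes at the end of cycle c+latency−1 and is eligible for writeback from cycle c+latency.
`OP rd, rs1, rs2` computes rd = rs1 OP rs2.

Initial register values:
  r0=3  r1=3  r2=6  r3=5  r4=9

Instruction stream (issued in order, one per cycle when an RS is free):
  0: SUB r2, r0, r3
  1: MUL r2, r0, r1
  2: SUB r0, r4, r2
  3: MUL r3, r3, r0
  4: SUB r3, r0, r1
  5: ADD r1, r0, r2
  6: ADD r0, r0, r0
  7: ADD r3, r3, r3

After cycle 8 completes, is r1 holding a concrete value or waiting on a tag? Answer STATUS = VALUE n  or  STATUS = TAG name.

STATUS = TAG Add3

c1: issue SUB r2<-Add1 | r0:3,r1:3,r2:Add1,r3:5,r4:9
c2: issue MUL r2<-Mul1 | r0:3,r1:3,r2:Mul1,r3:5,r4:9
c3: issue SUB r0<-Add2 | r0:Add2,r1:3,r2:Mul1,r3:5,r4:9
c4: CDB Add1=-2; issue MUL r3<-Mul2 | r0:Add2,r1:3,r2:Mul1,r3:Mul2,r4:9
c5: issue SUB r3<-Add1 | r0:Add2,r1:3,r2:Mul1,r3:Add1,r4:9
c6: issue ADD r1<-Add3 | r0:Add2,r1:Add3,r2:Mul1,r3:Add1,r4:9
c7: CDB Mul1=9; stall | r0:Add2,r1:Add3,r2:9,r3:Add1,r4:9
c8: stall | r0:Add2,r1:Add3,r2:9,r3:Add1,r4:9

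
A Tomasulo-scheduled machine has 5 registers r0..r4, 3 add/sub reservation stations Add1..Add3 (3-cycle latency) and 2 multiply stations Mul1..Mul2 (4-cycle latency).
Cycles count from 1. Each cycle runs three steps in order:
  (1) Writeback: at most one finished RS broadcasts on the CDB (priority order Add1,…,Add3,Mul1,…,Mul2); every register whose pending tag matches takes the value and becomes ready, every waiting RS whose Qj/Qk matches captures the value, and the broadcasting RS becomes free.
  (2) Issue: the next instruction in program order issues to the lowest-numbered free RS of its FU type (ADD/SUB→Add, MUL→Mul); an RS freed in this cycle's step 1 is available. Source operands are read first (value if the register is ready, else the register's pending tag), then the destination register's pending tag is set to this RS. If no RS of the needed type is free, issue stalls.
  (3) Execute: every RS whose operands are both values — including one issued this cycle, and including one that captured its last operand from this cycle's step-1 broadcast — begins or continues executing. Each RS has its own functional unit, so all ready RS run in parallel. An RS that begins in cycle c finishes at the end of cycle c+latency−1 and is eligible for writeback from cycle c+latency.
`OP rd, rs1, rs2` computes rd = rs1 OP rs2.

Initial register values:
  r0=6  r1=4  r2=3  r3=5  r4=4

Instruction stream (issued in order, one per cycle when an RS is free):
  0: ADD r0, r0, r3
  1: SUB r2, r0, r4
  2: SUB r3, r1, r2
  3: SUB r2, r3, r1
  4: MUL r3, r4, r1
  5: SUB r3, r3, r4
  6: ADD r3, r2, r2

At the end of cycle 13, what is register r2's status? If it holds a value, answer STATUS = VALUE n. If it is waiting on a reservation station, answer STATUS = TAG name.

  c1: issue ADD r0<-Add1  regs: r0:Add1,r1:4,r2:3,r3:5,r4:4
  c2: issue SUB r2<-Add2  regs: r0:Add1,r1:4,r2:Add2,r3:5,r4:4
  c3: issue SUB r3<-Add3  regs: r0:Add1,r1:4,r2:Add2,r3:Add3,r4:4
  c4: CDB Add1=11; issue SUB r2<-Add1  regs: r0:11,r1:4,r2:Add1,r3:Add3,r4:4
  c5: issue MUL r3<-Mul1  regs: r0:11,r1:4,r2:Add1,r3:Mul1,r4:4
  c6: stall  regs: r0:11,r1:4,r2:Add1,r3:Mul1,r4:4
  c7: CDB Add2=7; issue SUB r3<-Add2  regs: r0:11,r1:4,r2:Add1,r3:Add2,r4:4
  c8: stall  regs: r0:11,r1:4,r2:Add1,r3:Add2,r4:4
  c9: CDB Mul1=16; stall  regs: r0:11,r1:4,r2:Add1,r3:Add2,r4:4
  c10: CDB Add3=-3; issue ADD r3<-Add3  regs: r0:11,r1:4,r2:Add1,r3:Add3,r4:4
  c11: -  regs: r0:11,r1:4,r2:Add1,r3:Add3,r4:4
  c12: CDB Add2=12  regs: r0:11,r1:4,r2:Add1,r3:Add3,r4:4
  c13: CDB Add1=-7  regs: r0:11,r1:4,r2:-7,r3:Add3,r4:4

STATUS = VALUE -7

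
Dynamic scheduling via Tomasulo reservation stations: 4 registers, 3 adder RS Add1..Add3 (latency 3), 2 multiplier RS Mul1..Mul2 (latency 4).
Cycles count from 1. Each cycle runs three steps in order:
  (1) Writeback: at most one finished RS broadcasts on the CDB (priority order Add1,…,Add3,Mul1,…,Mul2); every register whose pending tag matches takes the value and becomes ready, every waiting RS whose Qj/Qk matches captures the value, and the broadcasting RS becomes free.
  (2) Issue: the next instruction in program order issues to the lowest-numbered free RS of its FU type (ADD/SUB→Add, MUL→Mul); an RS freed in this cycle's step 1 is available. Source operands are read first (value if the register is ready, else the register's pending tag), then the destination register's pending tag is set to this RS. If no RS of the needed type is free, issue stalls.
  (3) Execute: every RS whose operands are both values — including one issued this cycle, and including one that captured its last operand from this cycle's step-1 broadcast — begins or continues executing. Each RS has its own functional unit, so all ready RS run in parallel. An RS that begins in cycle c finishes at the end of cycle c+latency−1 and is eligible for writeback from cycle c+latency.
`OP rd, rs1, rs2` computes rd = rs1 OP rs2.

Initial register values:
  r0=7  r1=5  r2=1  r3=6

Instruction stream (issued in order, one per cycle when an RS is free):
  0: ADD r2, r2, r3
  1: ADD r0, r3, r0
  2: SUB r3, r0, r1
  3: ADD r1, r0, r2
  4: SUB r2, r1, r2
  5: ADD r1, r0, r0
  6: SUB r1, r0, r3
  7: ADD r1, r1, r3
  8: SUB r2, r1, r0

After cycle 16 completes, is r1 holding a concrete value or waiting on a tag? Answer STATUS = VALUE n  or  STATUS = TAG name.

cycle 1: issue ADD r2<-Add1 // r0:7,r1:5,r2:Add1,r3:6
cycle 2: issue ADD r0<-Add2 // r0:Add2,r1:5,r2:Add1,r3:6
cycle 3: issue SUB r3<-Add3 // r0:Add2,r1:5,r2:Add1,r3:Add3
cycle 4: CDB Add1=7; issue ADD r1<-Add1 // r0:Add2,r1:Add1,r2:7,r3:Add3
cycle 5: CDB Add2=13; issue SUB r2<-Add2 // r0:13,r1:Add1,r2:Add2,r3:Add3
cycle 6: stall // r0:13,r1:Add1,r2:Add2,r3:Add3
cycle 7: stall // r0:13,r1:Add1,r2:Add2,r3:Add3
cycle 8: CDB Add1=20; issue ADD r1<-Add1 // r0:13,r1:Add1,r2:Add2,r3:Add3
cycle 9: CDB Add3=8; issue SUB r1<-Add3 // r0:13,r1:Add3,r2:Add2,r3:8
cycle 10: stall // r0:13,r1:Add3,r2:Add2,r3:8
cycle 11: CDB Add1=26; issue ADD r1<-Add1 // r0:13,r1:Add1,r2:Add2,r3:8
cycle 12: CDB Add2=13; issue SUB r2<-Add2 // r0:13,r1:Add1,r2:Add2,r3:8
cycle 13: CDB Add3=5 // r0:13,r1:Add1,r2:Add2,r3:8
cycle 14: - // r0:13,r1:Add1,r2:Add2,r3:8
cycle 15: - // r0:13,r1:Add1,r2:Add2,r3:8
cycle 16: CDB Add1=13 // r0:13,r1:13,r2:Add2,r3:8

STATUS = VALUE 13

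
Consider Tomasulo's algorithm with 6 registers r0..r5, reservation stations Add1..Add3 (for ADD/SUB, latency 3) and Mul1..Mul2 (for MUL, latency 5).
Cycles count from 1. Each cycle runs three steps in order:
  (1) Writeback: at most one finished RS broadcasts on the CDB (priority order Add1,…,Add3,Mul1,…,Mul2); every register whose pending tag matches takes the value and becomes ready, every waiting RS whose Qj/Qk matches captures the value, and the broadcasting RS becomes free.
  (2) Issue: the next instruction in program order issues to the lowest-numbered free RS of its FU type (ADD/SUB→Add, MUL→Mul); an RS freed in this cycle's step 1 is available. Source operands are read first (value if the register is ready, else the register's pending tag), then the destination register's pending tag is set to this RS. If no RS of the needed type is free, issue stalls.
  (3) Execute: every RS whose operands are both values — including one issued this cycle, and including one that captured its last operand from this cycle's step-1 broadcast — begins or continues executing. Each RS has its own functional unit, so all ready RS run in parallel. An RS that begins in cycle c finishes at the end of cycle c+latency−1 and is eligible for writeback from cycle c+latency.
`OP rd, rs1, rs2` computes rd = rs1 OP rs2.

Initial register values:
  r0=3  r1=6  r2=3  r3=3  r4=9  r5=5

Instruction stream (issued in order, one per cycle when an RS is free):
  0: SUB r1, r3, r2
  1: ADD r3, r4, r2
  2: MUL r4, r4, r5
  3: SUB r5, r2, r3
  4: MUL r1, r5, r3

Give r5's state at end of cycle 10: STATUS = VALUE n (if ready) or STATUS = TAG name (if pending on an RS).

STATUS = VALUE -9

  c1: issue SUB r1<-Add1  regs: r0:3,r1:Add1,r2:3,r3:3,r4:9,r5:5
  c2: issue ADD r3<-Add2  regs: r0:3,r1:Add1,r2:3,r3:Add2,r4:9,r5:5
  c3: issue MUL r4<-Mul1  regs: r0:3,r1:Add1,r2:3,r3:Add2,r4:Mul1,r5:5
  c4: CDB Add1=0; issue SUB r5<-Add1  regs: r0:3,r1:0,r2:3,r3:Add2,r4:Mul1,r5:Add1
  c5: CDB Add2=12; issue MUL r1<-Mul2  regs: r0:3,r1:Mul2,r2:3,r3:12,r4:Mul1,r5:Add1
  c6: -  regs: r0:3,r1:Mul2,r2:3,r3:12,r4:Mul1,r5:Add1
  c7: -  regs: r0:3,r1:Mul2,r2:3,r3:12,r4:Mul1,r5:Add1
  c8: CDB Add1=-9  regs: r0:3,r1:Mul2,r2:3,r3:12,r4:Mul1,r5:-9
  c9: CDB Mul1=45  regs: r0:3,r1:Mul2,r2:3,r3:12,r4:45,r5:-9
  c10: -  regs: r0:3,r1:Mul2,r2:3,r3:12,r4:45,r5:-9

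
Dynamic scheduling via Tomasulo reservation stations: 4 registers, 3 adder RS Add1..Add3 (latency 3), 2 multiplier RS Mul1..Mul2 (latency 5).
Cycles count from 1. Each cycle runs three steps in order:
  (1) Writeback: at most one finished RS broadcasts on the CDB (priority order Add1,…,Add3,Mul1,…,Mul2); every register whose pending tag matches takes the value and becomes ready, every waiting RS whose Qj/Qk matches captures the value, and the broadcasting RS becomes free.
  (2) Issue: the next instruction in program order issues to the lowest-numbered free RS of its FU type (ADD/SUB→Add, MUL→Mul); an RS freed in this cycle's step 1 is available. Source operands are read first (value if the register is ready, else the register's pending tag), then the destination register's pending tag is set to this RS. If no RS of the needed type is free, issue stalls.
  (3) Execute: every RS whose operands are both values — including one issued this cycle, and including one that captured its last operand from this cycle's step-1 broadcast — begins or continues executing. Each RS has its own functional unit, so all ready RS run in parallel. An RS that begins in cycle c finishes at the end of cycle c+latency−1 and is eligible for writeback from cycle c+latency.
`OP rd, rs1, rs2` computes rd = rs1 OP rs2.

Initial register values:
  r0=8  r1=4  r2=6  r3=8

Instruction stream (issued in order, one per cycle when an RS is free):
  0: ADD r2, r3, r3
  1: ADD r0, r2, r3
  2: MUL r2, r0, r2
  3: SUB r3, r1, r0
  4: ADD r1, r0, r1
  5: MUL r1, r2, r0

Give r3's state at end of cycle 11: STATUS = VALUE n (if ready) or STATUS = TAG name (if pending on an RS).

STATUS = VALUE -20

  c1: issue ADD r2<-Add1  regs: r0:8,r1:4,r2:Add1,r3:8
  c2: issue ADD r0<-Add2  regs: r0:Add2,r1:4,r2:Add1,r3:8
  c3: issue MUL r2<-Mul1  regs: r0:Add2,r1:4,r2:Mul1,r3:8
  c4: CDB Add1=16; issue SUB r3<-Add1  regs: r0:Add2,r1:4,r2:Mul1,r3:Add1
  c5: issue ADD r1<-Add3  regs: r0:Add2,r1:Add3,r2:Mul1,r3:Add1
  c6: issue MUL r1<-Mul2  regs: r0:Add2,r1:Mul2,r2:Mul1,r3:Add1
  c7: CDB Add2=24  regs: r0:24,r1:Mul2,r2:Mul1,r3:Add1
  c8: -  regs: r0:24,r1:Mul2,r2:Mul1,r3:Add1
  c9: -  regs: r0:24,r1:Mul2,r2:Mul1,r3:Add1
  c10: CDB Add1=-20  regs: r0:24,r1:Mul2,r2:Mul1,r3:-20
  c11: CDB Add3=28  regs: r0:24,r1:Mul2,r2:Mul1,r3:-20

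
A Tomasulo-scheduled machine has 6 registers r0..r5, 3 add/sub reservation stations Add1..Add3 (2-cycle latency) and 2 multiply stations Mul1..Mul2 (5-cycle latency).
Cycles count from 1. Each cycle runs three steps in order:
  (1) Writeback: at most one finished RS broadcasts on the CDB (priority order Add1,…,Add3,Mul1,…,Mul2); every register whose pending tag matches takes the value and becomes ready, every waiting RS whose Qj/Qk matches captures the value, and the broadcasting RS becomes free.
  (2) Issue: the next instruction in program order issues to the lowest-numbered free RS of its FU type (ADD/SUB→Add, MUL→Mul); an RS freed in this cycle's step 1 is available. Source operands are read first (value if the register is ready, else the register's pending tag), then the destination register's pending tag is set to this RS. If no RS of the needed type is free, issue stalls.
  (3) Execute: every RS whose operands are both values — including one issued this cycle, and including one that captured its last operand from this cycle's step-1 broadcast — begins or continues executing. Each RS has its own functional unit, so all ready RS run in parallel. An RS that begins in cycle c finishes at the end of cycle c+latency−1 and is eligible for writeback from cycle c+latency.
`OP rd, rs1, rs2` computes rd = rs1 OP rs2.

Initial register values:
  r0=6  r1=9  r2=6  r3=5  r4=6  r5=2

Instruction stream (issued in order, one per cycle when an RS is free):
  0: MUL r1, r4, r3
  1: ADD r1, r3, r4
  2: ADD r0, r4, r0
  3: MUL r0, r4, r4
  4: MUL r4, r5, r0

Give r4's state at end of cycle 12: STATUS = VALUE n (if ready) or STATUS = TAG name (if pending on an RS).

STATUS = TAG Mul1

cycle 1: issue MUL r1<-Mul1 // r0:6,r1:Mul1,r2:6,r3:5,r4:6,r5:2
cycle 2: issue ADD r1<-Add1 // r0:6,r1:Add1,r2:6,r3:5,r4:6,r5:2
cycle 3: issue ADD r0<-Add2 // r0:Add2,r1:Add1,r2:6,r3:5,r4:6,r5:2
cycle 4: CDB Add1=11; issue MUL r0<-Mul2 // r0:Mul2,r1:11,r2:6,r3:5,r4:6,r5:2
cycle 5: CDB Add2=12; stall // r0:Mul2,r1:11,r2:6,r3:5,r4:6,r5:2
cycle 6: CDB Mul1=30; issue MUL r4<-Mul1 // r0:Mul2,r1:11,r2:6,r3:5,r4:Mul1,r5:2
cycle 7: - // r0:Mul2,r1:11,r2:6,r3:5,r4:Mul1,r5:2
cycle 8: - // r0:Mul2,r1:11,r2:6,r3:5,r4:Mul1,r5:2
cycle 9: CDB Mul2=36 // r0:36,r1:11,r2:6,r3:5,r4:Mul1,r5:2
cycle 10: - // r0:36,r1:11,r2:6,r3:5,r4:Mul1,r5:2
cycle 11: - // r0:36,r1:11,r2:6,r3:5,r4:Mul1,r5:2
cycle 12: - // r0:36,r1:11,r2:6,r3:5,r4:Mul1,r5:2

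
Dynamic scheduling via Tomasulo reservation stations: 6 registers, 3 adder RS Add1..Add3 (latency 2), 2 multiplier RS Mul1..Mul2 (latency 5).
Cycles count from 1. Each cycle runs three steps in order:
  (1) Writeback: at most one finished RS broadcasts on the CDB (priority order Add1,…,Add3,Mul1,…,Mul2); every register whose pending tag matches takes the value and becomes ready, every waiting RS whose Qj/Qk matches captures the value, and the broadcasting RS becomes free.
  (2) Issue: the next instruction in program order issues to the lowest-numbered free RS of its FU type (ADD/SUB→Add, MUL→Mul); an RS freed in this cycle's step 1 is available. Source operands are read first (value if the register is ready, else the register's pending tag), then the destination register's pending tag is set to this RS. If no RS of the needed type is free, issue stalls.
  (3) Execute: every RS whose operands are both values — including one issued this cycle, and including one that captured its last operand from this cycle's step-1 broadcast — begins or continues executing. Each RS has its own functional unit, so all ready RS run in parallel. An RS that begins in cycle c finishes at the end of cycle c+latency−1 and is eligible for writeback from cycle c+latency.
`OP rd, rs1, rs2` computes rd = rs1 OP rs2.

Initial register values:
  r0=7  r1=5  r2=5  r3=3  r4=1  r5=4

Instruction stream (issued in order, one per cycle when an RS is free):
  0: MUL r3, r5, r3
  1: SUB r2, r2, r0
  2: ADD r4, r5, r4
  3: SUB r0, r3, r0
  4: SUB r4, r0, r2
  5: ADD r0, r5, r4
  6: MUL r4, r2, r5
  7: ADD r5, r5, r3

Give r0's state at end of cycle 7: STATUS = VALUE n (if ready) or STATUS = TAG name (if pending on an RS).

cycle 1: issue MUL r3<-Mul1 // r0:7,r1:5,r2:5,r3:Mul1,r4:1,r5:4
cycle 2: issue SUB r2<-Add1 // r0:7,r1:5,r2:Add1,r3:Mul1,r4:1,r5:4
cycle 3: issue ADD r4<-Add2 // r0:7,r1:5,r2:Add1,r3:Mul1,r4:Add2,r5:4
cycle 4: CDB Add1=-2; issue SUB r0<-Add1 // r0:Add1,r1:5,r2:-2,r3:Mul1,r4:Add2,r5:4
cycle 5: CDB Add2=5; issue SUB r4<-Add2 // r0:Add1,r1:5,r2:-2,r3:Mul1,r4:Add2,r5:4
cycle 6: CDB Mul1=12; issue ADD r0<-Add3 // r0:Add3,r1:5,r2:-2,r3:12,r4:Add2,r5:4
cycle 7: issue MUL r4<-Mul1 // r0:Add3,r1:5,r2:-2,r3:12,r4:Mul1,r5:4

STATUS = TAG Add3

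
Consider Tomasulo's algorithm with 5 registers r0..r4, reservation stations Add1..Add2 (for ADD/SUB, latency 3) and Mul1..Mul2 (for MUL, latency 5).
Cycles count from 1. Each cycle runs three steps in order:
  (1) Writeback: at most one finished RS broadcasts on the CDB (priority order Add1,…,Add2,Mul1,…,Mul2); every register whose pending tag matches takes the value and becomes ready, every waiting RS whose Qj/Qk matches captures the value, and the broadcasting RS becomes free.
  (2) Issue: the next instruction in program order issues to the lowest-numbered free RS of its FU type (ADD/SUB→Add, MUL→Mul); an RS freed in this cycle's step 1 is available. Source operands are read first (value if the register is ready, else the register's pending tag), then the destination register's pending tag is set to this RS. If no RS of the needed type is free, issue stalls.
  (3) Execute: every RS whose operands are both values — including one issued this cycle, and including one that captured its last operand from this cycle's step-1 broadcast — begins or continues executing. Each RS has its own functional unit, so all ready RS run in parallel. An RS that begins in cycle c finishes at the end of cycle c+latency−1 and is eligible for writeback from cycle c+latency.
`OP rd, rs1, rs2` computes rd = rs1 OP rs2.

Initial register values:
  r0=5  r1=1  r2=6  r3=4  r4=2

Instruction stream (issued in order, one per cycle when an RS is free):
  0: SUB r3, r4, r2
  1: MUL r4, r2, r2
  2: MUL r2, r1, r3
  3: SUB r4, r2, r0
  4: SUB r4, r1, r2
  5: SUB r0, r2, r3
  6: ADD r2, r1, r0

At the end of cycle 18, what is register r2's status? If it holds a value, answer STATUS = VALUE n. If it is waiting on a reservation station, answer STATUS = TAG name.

c1: issue SUB r3<-Add1 | r0:5,r1:1,r2:6,r3:Add1,r4:2
c2: issue MUL r4<-Mul1 | r0:5,r1:1,r2:6,r3:Add1,r4:Mul1
c3: issue MUL r2<-Mul2 | r0:5,r1:1,r2:Mul2,r3:Add1,r4:Mul1
c4: CDB Add1=-4; issue SUB r4<-Add1 | r0:5,r1:1,r2:Mul2,r3:-4,r4:Add1
c5: issue SUB r4<-Add2 | r0:5,r1:1,r2:Mul2,r3:-4,r4:Add2
c6: stall | r0:5,r1:1,r2:Mul2,r3:-4,r4:Add2
c7: CDB Mul1=36; stall | r0:5,r1:1,r2:Mul2,r3:-4,r4:Add2
c8: stall | r0:5,r1:1,r2:Mul2,r3:-4,r4:Add2
c9: CDB Mul2=-4; stall | r0:5,r1:1,r2:-4,r3:-4,r4:Add2
c10: stall | r0:5,r1:1,r2:-4,r3:-4,r4:Add2
c11: stall | r0:5,r1:1,r2:-4,r3:-4,r4:Add2
c12: CDB Add1=-9; issue SUB r0<-Add1 | r0:Add1,r1:1,r2:-4,r3:-4,r4:Add2
c13: CDB Add2=5; issue ADD r2<-Add2 | r0:Add1,r1:1,r2:Add2,r3:-4,r4:5
c14: - | r0:Add1,r1:1,r2:Add2,r3:-4,r4:5
c15: CDB Add1=0 | r0:0,r1:1,r2:Add2,r3:-4,r4:5
c16: - | r0:0,r1:1,r2:Add2,r3:-4,r4:5
c17: - | r0:0,r1:1,r2:Add2,r3:-4,r4:5
c18: CDB Add2=1 | r0:0,r1:1,r2:1,r3:-4,r4:5

STATUS = VALUE 1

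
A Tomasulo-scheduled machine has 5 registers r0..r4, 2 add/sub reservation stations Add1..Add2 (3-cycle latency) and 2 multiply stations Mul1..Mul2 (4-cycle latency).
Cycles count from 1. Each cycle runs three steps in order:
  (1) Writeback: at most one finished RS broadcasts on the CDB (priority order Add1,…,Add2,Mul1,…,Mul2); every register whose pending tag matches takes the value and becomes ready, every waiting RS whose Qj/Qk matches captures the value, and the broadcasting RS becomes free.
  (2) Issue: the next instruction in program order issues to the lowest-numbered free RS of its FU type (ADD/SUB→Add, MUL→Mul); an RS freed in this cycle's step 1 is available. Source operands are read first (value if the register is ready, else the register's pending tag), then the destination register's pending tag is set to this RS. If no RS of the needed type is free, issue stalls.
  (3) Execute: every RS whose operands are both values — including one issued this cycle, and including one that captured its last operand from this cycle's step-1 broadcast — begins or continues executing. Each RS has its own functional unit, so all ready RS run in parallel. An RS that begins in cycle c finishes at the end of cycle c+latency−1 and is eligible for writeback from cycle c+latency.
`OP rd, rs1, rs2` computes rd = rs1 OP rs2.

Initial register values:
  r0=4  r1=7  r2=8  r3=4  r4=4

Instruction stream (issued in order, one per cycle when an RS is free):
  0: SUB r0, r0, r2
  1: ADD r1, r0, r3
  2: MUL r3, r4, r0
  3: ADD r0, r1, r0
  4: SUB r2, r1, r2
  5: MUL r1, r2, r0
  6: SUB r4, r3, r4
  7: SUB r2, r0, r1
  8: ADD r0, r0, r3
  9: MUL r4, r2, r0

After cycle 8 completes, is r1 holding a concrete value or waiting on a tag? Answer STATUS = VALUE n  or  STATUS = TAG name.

  c1: issue SUB r0<-Add1  regs: r0:Add1,r1:7,r2:8,r3:4,r4:4
  c2: issue ADD r1<-Add2  regs: r0:Add1,r1:Add2,r2:8,r3:4,r4:4
  c3: issue MUL r3<-Mul1  regs: r0:Add1,r1:Add2,r2:8,r3:Mul1,r4:4
  c4: CDB Add1=-4; issue ADD r0<-Add1  regs: r0:Add1,r1:Add2,r2:8,r3:Mul1,r4:4
  c5: stall  regs: r0:Add1,r1:Add2,r2:8,r3:Mul1,r4:4
  c6: stall  regs: r0:Add1,r1:Add2,r2:8,r3:Mul1,r4:4
  c7: CDB Add2=0; issue SUB r2<-Add2  regs: r0:Add1,r1:0,r2:Add2,r3:Mul1,r4:4
  c8: CDB Mul1=-16; issue MUL r1<-Mul1  regs: r0:Add1,r1:Mul1,r2:Add2,r3:-16,r4:4

STATUS = TAG Mul1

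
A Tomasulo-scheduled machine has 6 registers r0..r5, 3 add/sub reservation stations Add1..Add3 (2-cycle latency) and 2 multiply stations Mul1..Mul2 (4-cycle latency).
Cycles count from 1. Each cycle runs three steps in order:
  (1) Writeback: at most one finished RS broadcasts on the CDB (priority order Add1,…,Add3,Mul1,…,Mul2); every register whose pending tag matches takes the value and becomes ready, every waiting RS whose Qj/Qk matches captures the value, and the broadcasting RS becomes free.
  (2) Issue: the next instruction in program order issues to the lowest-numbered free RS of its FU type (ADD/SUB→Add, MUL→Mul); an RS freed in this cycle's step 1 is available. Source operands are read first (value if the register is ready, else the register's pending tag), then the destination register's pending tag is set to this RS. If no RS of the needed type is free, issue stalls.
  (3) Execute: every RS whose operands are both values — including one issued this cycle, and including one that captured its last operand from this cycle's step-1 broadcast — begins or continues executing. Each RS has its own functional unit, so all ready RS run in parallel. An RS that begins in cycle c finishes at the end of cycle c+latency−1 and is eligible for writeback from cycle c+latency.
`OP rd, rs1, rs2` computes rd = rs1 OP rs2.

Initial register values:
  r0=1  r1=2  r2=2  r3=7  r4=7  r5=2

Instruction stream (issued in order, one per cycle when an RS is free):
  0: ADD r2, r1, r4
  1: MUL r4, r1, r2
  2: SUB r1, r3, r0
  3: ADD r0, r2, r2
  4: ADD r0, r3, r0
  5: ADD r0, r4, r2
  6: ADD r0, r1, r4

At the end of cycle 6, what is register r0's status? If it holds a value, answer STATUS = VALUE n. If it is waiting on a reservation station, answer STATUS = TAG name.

cycle 1: issue ADD r2<-Add1 // r0:1,r1:2,r2:Add1,r3:7,r4:7,r5:2
cycle 2: issue MUL r4<-Mul1 // r0:1,r1:2,r2:Add1,r3:7,r4:Mul1,r5:2
cycle 3: CDB Add1=9; issue SUB r1<-Add1 // r0:1,r1:Add1,r2:9,r3:7,r4:Mul1,r5:2
cycle 4: issue ADD r0<-Add2 // r0:Add2,r1:Add1,r2:9,r3:7,r4:Mul1,r5:2
cycle 5: CDB Add1=6; issue ADD r0<-Add1 // r0:Add1,r1:6,r2:9,r3:7,r4:Mul1,r5:2
cycle 6: CDB Add2=18; issue ADD r0<-Add2 // r0:Add2,r1:6,r2:9,r3:7,r4:Mul1,r5:2

STATUS = TAG Add2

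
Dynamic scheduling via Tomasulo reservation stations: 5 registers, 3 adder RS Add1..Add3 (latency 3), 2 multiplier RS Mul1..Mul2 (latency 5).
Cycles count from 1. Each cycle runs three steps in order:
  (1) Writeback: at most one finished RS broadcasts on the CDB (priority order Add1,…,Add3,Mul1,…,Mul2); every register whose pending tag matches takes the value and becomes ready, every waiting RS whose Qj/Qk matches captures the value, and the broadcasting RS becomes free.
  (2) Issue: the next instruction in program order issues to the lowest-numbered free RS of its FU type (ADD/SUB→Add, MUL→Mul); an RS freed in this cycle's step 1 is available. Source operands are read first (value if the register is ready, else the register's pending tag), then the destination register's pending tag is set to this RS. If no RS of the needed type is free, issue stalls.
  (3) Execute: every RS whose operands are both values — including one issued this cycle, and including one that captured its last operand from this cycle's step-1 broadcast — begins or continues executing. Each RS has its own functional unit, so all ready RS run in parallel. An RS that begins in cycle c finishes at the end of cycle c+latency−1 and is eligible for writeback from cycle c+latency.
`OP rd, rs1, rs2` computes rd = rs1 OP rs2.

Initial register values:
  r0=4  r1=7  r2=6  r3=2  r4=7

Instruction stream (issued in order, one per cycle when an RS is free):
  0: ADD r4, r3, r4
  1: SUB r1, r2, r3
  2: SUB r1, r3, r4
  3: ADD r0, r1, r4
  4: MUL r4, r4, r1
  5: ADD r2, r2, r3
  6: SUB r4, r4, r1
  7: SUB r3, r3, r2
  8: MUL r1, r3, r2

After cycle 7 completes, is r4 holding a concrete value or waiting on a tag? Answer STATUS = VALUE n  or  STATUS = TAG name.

STATUS = TAG Add3

  c1: issue ADD r4<-Add1  regs: r0:4,r1:7,r2:6,r3:2,r4:Add1
  c2: issue SUB r1<-Add2  regs: r0:4,r1:Add2,r2:6,r3:2,r4:Add1
  c3: issue SUB r1<-Add3  regs: r0:4,r1:Add3,r2:6,r3:2,r4:Add1
  c4: CDB Add1=9; issue ADD r0<-Add1  regs: r0:Add1,r1:Add3,r2:6,r3:2,r4:9
  c5: CDB Add2=4; issue MUL r4<-Mul1  regs: r0:Add1,r1:Add3,r2:6,r3:2,r4:Mul1
  c6: issue ADD r2<-Add2  regs: r0:Add1,r1:Add3,r2:Add2,r3:2,r4:Mul1
  c7: CDB Add3=-7; issue SUB r4<-Add3  regs: r0:Add1,r1:-7,r2:Add2,r3:2,r4:Add3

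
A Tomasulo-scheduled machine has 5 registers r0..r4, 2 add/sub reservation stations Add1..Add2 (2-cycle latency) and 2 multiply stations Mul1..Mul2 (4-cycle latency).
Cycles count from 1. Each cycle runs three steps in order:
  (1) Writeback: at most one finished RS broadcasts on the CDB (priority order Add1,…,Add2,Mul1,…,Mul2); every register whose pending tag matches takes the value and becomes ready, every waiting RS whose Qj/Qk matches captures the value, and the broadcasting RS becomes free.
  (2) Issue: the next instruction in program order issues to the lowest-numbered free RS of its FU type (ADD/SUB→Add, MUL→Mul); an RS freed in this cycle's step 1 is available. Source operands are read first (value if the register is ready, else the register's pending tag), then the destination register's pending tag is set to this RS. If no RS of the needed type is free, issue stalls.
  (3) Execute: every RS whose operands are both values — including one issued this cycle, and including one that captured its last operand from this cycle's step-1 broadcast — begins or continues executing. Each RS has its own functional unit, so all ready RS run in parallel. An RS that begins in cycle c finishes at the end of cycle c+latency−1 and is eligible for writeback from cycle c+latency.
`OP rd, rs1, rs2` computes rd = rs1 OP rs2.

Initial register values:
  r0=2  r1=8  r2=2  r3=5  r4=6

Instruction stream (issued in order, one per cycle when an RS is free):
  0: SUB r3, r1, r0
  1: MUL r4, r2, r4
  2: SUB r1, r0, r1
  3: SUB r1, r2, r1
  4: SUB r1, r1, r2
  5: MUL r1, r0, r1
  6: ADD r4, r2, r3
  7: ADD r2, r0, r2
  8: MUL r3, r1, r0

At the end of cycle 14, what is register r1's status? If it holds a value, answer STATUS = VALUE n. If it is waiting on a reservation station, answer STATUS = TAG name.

cycle 1: issue SUB r3<-Add1 // r0:2,r1:8,r2:2,r3:Add1,r4:6
cycle 2: issue MUL r4<-Mul1 // r0:2,r1:8,r2:2,r3:Add1,r4:Mul1
cycle 3: CDB Add1=6; issue SUB r1<-Add1 // r0:2,r1:Add1,r2:2,r3:6,r4:Mul1
cycle 4: issue SUB r1<-Add2 // r0:2,r1:Add2,r2:2,r3:6,r4:Mul1
cycle 5: CDB Add1=-6; issue SUB r1<-Add1 // r0:2,r1:Add1,r2:2,r3:6,r4:Mul1
cycle 6: CDB Mul1=12; issue MUL r1<-Mul1 // r0:2,r1:Mul1,r2:2,r3:6,r4:12
cycle 7: CDB Add2=8; issue ADD r4<-Add2 // r0:2,r1:Mul1,r2:2,r3:6,r4:Add2
cycle 8: stall // r0:2,r1:Mul1,r2:2,r3:6,r4:Add2
cycle 9: CDB Add1=6; issue ADD r2<-Add1 // r0:2,r1:Mul1,r2:Add1,r3:6,r4:Add2
cycle 10: CDB Add2=8; issue MUL r3<-Mul2 // r0:2,r1:Mul1,r2:Add1,r3:Mul2,r4:8
cycle 11: CDB Add1=4 // r0:2,r1:Mul1,r2:4,r3:Mul2,r4:8
cycle 12: - // r0:2,r1:Mul1,r2:4,r3:Mul2,r4:8
cycle 13: CDB Mul1=12 // r0:2,r1:12,r2:4,r3:Mul2,r4:8
cycle 14: - // r0:2,r1:12,r2:4,r3:Mul2,r4:8

STATUS = VALUE 12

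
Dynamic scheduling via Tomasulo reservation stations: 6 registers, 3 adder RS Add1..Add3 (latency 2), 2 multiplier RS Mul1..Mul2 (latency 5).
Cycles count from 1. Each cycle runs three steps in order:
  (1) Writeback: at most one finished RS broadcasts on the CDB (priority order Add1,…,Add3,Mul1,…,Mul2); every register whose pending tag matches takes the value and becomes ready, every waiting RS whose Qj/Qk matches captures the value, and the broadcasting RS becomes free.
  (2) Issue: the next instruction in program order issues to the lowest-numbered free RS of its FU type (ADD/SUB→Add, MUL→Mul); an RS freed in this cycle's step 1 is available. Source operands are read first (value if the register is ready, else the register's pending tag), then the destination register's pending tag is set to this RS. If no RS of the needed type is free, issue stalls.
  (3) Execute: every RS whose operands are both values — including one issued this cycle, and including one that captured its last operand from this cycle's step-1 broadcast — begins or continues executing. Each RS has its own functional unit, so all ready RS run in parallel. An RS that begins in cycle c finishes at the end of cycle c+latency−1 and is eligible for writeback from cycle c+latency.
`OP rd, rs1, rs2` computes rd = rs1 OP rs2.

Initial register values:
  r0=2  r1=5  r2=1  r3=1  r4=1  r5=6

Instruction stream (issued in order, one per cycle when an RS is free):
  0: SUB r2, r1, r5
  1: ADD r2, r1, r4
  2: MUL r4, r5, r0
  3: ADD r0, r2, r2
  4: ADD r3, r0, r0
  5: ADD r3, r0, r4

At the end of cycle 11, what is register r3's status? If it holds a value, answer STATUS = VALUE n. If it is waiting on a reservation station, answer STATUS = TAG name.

STATUS = VALUE 24

c1: issue SUB r2<-Add1 | r0:2,r1:5,r2:Add1,r3:1,r4:1,r5:6
c2: issue ADD r2<-Add2 | r0:2,r1:5,r2:Add2,r3:1,r4:1,r5:6
c3: CDB Add1=-1; issue MUL r4<-Mul1 | r0:2,r1:5,r2:Add2,r3:1,r4:Mul1,r5:6
c4: CDB Add2=6; issue ADD r0<-Add1 | r0:Add1,r1:5,r2:6,r3:1,r4:Mul1,r5:6
c5: issue ADD r3<-Add2 | r0:Add1,r1:5,r2:6,r3:Add2,r4:Mul1,r5:6
c6: CDB Add1=12; issue ADD r3<-Add1 | r0:12,r1:5,r2:6,r3:Add1,r4:Mul1,r5:6
c7: - | r0:12,r1:5,r2:6,r3:Add1,r4:Mul1,r5:6
c8: CDB Add2=24 | r0:12,r1:5,r2:6,r3:Add1,r4:Mul1,r5:6
c9: CDB Mul1=12 | r0:12,r1:5,r2:6,r3:Add1,r4:12,r5:6
c10: - | r0:12,r1:5,r2:6,r3:Add1,r4:12,r5:6
c11: CDB Add1=24 | r0:12,r1:5,r2:6,r3:24,r4:12,r5:6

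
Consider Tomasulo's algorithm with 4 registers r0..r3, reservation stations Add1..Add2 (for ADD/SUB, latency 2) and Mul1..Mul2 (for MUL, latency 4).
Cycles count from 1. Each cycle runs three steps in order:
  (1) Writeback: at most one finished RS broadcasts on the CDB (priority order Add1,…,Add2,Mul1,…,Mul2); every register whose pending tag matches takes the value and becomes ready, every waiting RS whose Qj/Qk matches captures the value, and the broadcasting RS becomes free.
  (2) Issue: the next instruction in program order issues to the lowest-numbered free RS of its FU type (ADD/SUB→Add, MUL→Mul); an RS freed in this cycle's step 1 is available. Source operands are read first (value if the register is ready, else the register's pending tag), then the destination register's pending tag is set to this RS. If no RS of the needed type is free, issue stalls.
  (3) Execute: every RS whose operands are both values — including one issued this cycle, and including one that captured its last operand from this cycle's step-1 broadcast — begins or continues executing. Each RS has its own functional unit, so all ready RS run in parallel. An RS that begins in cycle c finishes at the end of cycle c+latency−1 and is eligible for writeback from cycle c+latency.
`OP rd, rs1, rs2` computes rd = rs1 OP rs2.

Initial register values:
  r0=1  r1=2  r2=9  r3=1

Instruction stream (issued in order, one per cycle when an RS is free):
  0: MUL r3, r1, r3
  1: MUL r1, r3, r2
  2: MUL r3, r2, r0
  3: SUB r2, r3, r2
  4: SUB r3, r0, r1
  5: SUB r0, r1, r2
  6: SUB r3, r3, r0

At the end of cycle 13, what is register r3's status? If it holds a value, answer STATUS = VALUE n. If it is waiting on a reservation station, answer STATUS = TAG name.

c1: issue MUL r3<-Mul1 | r0:1,r1:2,r2:9,r3:Mul1
c2: issue MUL r1<-Mul2 | r0:1,r1:Mul2,r2:9,r3:Mul1
c3: stall | r0:1,r1:Mul2,r2:9,r3:Mul1
c4: stall | r0:1,r1:Mul2,r2:9,r3:Mul1
c5: CDB Mul1=2; issue MUL r3<-Mul1 | r0:1,r1:Mul2,r2:9,r3:Mul1
c6: issue SUB r2<-Add1 | r0:1,r1:Mul2,r2:Add1,r3:Mul1
c7: issue SUB r3<-Add2 | r0:1,r1:Mul2,r2:Add1,r3:Add2
c8: stall | r0:1,r1:Mul2,r2:Add1,r3:Add2
c9: CDB Mul1=9; stall | r0:1,r1:Mul2,r2:Add1,r3:Add2
c10: CDB Mul2=18; stall | r0:1,r1:18,r2:Add1,r3:Add2
c11: CDB Add1=0; issue SUB r0<-Add1 | r0:Add1,r1:18,r2:0,r3:Add2
c12: CDB Add2=-17; issue SUB r3<-Add2 | r0:Add1,r1:18,r2:0,r3:Add2
c13: CDB Add1=18 | r0:18,r1:18,r2:0,r3:Add2

STATUS = TAG Add2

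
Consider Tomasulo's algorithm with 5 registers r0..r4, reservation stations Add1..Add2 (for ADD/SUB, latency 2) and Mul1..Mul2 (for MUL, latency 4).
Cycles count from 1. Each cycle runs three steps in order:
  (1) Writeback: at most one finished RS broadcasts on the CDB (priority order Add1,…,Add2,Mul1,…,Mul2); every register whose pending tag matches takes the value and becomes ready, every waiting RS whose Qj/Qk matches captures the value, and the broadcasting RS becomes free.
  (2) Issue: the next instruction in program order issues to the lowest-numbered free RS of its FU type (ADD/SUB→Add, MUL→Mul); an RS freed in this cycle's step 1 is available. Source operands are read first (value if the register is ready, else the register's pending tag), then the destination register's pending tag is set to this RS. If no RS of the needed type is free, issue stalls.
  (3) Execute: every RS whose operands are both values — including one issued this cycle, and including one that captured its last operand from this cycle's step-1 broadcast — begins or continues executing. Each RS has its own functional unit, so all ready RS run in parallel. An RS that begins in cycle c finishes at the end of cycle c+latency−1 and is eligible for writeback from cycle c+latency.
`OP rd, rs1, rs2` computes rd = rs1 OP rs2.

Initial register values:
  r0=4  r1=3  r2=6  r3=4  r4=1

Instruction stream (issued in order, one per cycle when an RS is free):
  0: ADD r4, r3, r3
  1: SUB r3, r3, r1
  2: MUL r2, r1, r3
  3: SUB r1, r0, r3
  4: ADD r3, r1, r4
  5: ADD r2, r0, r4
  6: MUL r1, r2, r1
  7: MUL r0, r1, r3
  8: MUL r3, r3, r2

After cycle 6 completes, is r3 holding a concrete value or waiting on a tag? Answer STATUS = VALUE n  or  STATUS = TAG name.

STATUS = TAG Add2

  c1: issue ADD r4<-Add1  regs: r0:4,r1:3,r2:6,r3:4,r4:Add1
  c2: issue SUB r3<-Add2  regs: r0:4,r1:3,r2:6,r3:Add2,r4:Add1
  c3: CDB Add1=8; issue MUL r2<-Mul1  regs: r0:4,r1:3,r2:Mul1,r3:Add2,r4:8
  c4: CDB Add2=1; issue SUB r1<-Add1  regs: r0:4,r1:Add1,r2:Mul1,r3:1,r4:8
  c5: issue ADD r3<-Add2  regs: r0:4,r1:Add1,r2:Mul1,r3:Add2,r4:8
  c6: CDB Add1=3; issue ADD r2<-Add1  regs: r0:4,r1:3,r2:Add1,r3:Add2,r4:8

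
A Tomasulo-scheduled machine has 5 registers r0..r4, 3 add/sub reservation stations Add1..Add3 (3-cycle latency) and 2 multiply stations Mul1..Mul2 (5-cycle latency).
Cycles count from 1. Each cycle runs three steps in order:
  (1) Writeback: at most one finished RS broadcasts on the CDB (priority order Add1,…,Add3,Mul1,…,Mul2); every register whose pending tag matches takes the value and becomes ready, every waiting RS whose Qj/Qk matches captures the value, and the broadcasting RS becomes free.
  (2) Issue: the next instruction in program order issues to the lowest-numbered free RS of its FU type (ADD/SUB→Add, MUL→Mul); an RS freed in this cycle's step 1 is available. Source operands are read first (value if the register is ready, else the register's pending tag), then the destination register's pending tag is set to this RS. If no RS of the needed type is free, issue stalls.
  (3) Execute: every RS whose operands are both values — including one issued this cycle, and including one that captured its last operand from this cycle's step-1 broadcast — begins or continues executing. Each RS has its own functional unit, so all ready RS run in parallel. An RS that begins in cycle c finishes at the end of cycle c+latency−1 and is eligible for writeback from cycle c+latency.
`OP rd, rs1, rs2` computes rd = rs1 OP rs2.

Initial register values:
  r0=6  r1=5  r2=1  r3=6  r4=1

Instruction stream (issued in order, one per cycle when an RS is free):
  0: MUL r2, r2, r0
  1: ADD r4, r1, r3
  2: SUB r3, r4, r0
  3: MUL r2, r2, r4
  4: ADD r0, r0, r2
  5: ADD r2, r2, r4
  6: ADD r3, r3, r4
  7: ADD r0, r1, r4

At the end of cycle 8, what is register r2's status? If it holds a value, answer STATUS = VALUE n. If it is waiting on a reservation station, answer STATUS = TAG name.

STATUS = TAG Add3

  c1: issue MUL r2<-Mul1  regs: r0:6,r1:5,r2:Mul1,r3:6,r4:1
  c2: issue ADD r4<-Add1  regs: r0:6,r1:5,r2:Mul1,r3:6,r4:Add1
  c3: issue SUB r3<-Add2  regs: r0:6,r1:5,r2:Mul1,r3:Add2,r4:Add1
  c4: issue MUL r2<-Mul2  regs: r0:6,r1:5,r2:Mul2,r3:Add2,r4:Add1
  c5: CDB Add1=11; issue ADD r0<-Add1  regs: r0:Add1,r1:5,r2:Mul2,r3:Add2,r4:11
  c6: CDB Mul1=6; issue ADD r2<-Add3  regs: r0:Add1,r1:5,r2:Add3,r3:Add2,r4:11
  c7: stall  regs: r0:Add1,r1:5,r2:Add3,r3:Add2,r4:11
  c8: CDB Add2=5; issue ADD r3<-Add2  regs: r0:Add1,r1:5,r2:Add3,r3:Add2,r4:11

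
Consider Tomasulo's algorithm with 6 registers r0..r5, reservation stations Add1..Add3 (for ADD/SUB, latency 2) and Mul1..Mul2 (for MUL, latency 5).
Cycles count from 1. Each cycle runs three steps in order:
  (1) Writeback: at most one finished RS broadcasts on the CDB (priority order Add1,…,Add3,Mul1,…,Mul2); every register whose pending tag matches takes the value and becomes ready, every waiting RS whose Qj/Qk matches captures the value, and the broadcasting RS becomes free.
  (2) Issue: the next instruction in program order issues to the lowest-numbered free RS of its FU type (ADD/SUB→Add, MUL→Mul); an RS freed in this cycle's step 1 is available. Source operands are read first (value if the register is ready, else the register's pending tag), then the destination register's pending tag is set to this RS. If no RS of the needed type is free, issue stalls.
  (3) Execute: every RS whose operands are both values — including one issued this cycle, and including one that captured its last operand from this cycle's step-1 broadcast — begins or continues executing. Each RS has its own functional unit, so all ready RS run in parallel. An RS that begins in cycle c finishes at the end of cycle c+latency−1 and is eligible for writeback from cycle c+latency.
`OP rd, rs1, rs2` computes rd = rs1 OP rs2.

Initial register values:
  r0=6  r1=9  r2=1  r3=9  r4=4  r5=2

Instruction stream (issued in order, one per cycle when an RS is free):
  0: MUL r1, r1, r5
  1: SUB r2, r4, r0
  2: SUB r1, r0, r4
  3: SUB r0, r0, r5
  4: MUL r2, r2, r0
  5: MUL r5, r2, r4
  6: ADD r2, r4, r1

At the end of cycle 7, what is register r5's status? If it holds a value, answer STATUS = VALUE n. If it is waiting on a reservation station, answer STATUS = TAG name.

STATUS = TAG Mul1

c1: issue MUL r1<-Mul1 | r0:6,r1:Mul1,r2:1,r3:9,r4:4,r5:2
c2: issue SUB r2<-Add1 | r0:6,r1:Mul1,r2:Add1,r3:9,r4:4,r5:2
c3: issue SUB r1<-Add2 | r0:6,r1:Add2,r2:Add1,r3:9,r4:4,r5:2
c4: CDB Add1=-2; issue SUB r0<-Add1 | r0:Add1,r1:Add2,r2:-2,r3:9,r4:4,r5:2
c5: CDB Add2=2; issue MUL r2<-Mul2 | r0:Add1,r1:2,r2:Mul2,r3:9,r4:4,r5:2
c6: CDB Add1=4; stall | r0:4,r1:2,r2:Mul2,r3:9,r4:4,r5:2
c7: CDB Mul1=18; issue MUL r5<-Mul1 | r0:4,r1:2,r2:Mul2,r3:9,r4:4,r5:Mul1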